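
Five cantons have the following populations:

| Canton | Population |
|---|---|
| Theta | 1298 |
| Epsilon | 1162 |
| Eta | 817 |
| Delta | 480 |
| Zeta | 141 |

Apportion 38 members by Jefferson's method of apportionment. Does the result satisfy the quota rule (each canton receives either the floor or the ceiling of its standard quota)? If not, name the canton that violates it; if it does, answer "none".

none

Standard quotas: Theta 12.654, Epsilon 11.328, Eta 7.965, Delta 4.679, Zeta 1.375.
Jefferson allocation: Theta 13, Epsilon 12, Eta 8, Delta 4, Zeta 1.
Every allocation lies between the lower and upper quota.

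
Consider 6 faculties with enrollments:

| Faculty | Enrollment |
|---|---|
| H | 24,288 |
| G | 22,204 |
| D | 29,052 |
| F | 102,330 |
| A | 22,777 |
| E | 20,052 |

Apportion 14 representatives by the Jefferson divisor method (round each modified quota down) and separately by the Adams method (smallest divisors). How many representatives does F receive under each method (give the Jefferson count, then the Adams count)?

Jefferson: H 1, G 1, D 2, F 8, A 1, E 1.
Adams: H 2, G 2, D 2, F 5, A 2, E 1.
F gets 8 under Jefferson and 5 under Adams.

8 and 5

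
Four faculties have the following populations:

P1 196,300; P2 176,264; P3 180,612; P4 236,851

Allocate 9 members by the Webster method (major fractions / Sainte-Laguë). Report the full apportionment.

Standard divisor 790027/9 ≈ 87780.778; standard quotas: P1 2.236, P2 2.008, P3 2.058, P4 2.698.
Rounding to the nearest integer gives P1 2, P2 2, P3 2, P4 3 — total 9, matching the house size, so no adjustment is needed.

P1 2, P2 2, P3 2, P4 3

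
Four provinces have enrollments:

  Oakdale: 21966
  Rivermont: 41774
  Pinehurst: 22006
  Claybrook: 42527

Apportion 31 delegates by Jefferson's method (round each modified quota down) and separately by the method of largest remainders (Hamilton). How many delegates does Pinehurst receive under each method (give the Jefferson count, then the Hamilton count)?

5 and 6

Jefferson: Oakdale 5, Rivermont 10, Pinehurst 5, Claybrook 11.
Hamilton: Oakdale 5, Rivermont 10, Pinehurst 6, Claybrook 10.
Pinehurst gets 5 under Jefferson and 6 under Hamilton.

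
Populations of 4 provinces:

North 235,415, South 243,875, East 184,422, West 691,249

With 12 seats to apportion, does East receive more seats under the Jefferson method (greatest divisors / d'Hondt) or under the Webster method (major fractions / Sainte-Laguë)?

Webster

Jefferson: North 2, South 2, East 1, West 7.
Webster: North 2, South 2, East 2, West 6.
East gets 1 under Jefferson and 2 under Webster.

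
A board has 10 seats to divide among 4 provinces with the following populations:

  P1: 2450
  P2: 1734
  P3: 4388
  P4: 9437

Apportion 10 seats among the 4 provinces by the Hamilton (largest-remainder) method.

P1 1; P2 1; P3 3; P4 5

The standard divisor is 18009/10 ≈ 1800.9.
Standard quotas: P1 1.3604, P2 0.9629, P3 2.4366, P4 5.2402.
Lower quotas: P1 1, P2 0, P3 2, P4 5 (sum 8, leaving 2 seats).
Remainders in descending order: P2 0.9629, P3 0.4366, P1 0.3604, P4 0.2402.
Largest remainders: P2, P3 receive the extra seats.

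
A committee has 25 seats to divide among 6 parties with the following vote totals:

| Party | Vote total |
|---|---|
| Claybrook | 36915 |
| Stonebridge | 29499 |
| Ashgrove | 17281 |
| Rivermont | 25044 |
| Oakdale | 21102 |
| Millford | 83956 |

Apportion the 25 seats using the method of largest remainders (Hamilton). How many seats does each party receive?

Claybrook 4, Stonebridge 3, Ashgrove 2, Rivermont 3, Oakdale 3, Millford 10

The standard divisor is 213797/25 ≈ 8551.88.
Standard quotas: Claybrook 4.3166, Stonebridge 3.4494, Ashgrove 2.0207, Rivermont 2.9285, Oakdale 2.4675, Millford 9.8173.
Lower quotas: Claybrook 4, Stonebridge 3, Ashgrove 2, Rivermont 2, Oakdale 2, Millford 9 (sum 22, leaving 3 seats).
Remainders in descending order: Rivermont 0.9285, Millford 0.8173, Oakdale 0.4675, Stonebridge 0.4494, Claybrook 0.3166, Ashgrove 0.0207.
Largest remainders: Rivermont, Millford, Oakdale receive the extra seats.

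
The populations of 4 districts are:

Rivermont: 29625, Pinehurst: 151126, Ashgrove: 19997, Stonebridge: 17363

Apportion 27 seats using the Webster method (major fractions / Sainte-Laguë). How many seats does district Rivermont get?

Standard divisor 218111/27 ≈ 8078.185; standard quotas: Rivermont 3.667, Pinehurst 18.708, Ashgrove 2.475, Stonebridge 2.149.
Rounding to the nearest integer gives Rivermont 4, Pinehurst 19, Ashgrove 2, Stonebridge 2 — total 27, matching the house size, so no adjustment is needed.
Rivermont receives 4.

4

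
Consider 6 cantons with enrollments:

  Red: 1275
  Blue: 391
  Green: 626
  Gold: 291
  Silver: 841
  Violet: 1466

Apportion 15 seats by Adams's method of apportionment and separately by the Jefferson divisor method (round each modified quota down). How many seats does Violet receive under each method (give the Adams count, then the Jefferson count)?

Adams: Red 4, Blue 1, Green 2, Gold 1, Silver 3, Violet 4.
Jefferson: Red 4, Blue 1, Green 2, Gold 1, Silver 2, Violet 5.
Violet gets 4 under Adams and 5 under Jefferson.

4 and 5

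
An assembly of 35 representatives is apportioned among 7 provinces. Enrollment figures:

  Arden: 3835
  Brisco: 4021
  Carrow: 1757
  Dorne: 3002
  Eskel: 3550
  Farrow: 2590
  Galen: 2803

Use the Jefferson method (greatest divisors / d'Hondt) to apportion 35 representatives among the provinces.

Standard divisor 21558/35 ≈ 615.943; standard quotas: Arden 6.226, Brisco 6.528, Carrow 2.853, Dorne 4.874, Eskel 5.764, Farrow 4.205, Galen 4.551.
Rounding down gives 6, 6, 2, 4, 5, 4, 4 = 31 seats, so the divisor must be adjusted.
With modified divisor 570: modified quotas Arden 6.728, Brisco 7.054, Carrow 3.082, Dorne 5.267, Eskel 6.228, Farrow 4.544, Galen 4.918.
Rounding down: Arden 6, Brisco 7, Carrow 3, Dorne 5, Eskel 6, Farrow 4, Galen 4 (total 35).

Arden 6, Brisco 7, Carrow 3, Dorne 5, Eskel 6, Farrow 4, Galen 4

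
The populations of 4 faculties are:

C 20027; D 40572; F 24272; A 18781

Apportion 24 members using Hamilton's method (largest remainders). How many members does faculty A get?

4

Total 103652; standard divisor 103652/24 ≈ 4318.833.
Standard quotas: C 4.6371, D 9.3942, F 5.6200, A 4.3486.
Lower quotas: C 4, D 9, F 5, A 4 (sum 22, leaving 2 seats).
Remainders in descending order: C 0.6371, F 0.6200, D 0.3942, A 0.3486.
The surplus seats go to C, F.
A receives 4.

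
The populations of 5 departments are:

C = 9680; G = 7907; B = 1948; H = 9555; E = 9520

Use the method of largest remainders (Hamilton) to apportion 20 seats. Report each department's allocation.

C=5; G=4; B=1; H=5; E=5

The standard divisor is 38610/20 ≈ 1930.5.
Standard quotas: C 5.0142, G 4.0958, B 1.0091, H 4.9495, E 4.9314.
Lower quotas: C 5, G 4, B 1, H 4, E 4 (sum 18, leaving 2 seats).
Remainders in descending order: H 0.9495, E 0.9314, G 0.0958, C 0.0142, B 0.0091.
The surplus seats go to H, E.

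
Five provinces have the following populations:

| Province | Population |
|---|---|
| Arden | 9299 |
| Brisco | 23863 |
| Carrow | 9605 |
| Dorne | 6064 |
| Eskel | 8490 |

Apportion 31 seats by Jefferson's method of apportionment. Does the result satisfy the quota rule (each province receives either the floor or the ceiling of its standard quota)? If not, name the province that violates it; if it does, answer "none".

Standard quotas: Arden 5.029, Brisco 12.905, Carrow 5.195, Dorne 3.279, Eskel 4.592.
Jefferson allocation: Arden 5, Brisco 14, Carrow 5, Dorne 3, Eskel 4.
Brisco has quota 12.905 (lower 12, upper 13) but receives 14 — outside the quota interval.

Brisco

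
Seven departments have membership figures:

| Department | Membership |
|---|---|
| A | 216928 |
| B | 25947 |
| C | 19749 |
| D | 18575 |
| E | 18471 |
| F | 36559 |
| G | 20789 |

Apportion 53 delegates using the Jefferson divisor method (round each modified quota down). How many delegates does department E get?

Standard divisor 357018/53 ≈ 6736.189; standard quotas: A 32.203, B 3.852, C 2.932, D 2.757, E 2.742, F 5.427, G 3.086.
Rounding down gives 32, 3, 2, 2, 2, 5, 3 = 49 seats, so the divisor must be adjusted.
With modified divisor 6300: modified quotas A 34.433, B 4.119, C 3.135, D 2.948, E 2.932, F 5.803, G 3.300.
Rounding down: A 34, B 4, C 3, D 2, E 2, F 5, G 3 (total 53).
E receives 2.

2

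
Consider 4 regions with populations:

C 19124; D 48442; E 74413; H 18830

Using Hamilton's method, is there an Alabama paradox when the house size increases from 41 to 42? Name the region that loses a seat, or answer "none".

none

At 41 seats: C 5, D 12, E 19, H 5.
At 42 seats: C 5, D 13, E 19, H 5.
No region's allocation decreased.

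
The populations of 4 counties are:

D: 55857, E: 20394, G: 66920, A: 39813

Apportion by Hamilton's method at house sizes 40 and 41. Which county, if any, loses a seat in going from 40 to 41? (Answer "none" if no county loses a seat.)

none

At 40 seats: D 12, E 4, G 15, A 9.
At 41 seats: D 12, E 5, G 15, A 9.
No county's allocation decreased.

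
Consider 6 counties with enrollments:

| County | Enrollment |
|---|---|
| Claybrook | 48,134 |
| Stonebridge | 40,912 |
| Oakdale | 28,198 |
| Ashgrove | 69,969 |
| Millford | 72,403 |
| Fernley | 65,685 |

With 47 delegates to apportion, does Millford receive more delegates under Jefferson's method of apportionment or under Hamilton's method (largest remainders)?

Jefferson

Jefferson: Claybrook 7, Stonebridge 6, Oakdale 4, Ashgrove 10, Millford 11, Fernley 9.
Hamilton: Claybrook 7, Stonebridge 6, Oakdale 4, Ashgrove 10, Millford 10, Fernley 10.
Millford gets 11 under Jefferson and 10 under Hamilton.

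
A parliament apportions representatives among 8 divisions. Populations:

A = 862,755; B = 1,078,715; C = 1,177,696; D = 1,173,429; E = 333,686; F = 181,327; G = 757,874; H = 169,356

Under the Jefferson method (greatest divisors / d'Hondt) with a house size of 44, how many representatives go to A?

Standard divisor 5734838/44 ≈ 130337.227; standard quotas: A 6.619, B 8.276, C 9.036, D 9.003, E 2.560, F 1.391, G 5.815, H 1.299.
Rounding down gives 6, 8, 9, 9, 2, 1, 5, 1 = 41 seats, so the divisor must be adjusted.
With modified divisor 118800: modified quotas A 7.262, B 9.080, C 9.913, D 9.877, E 2.809, F 1.526, G 6.379, H 1.426.
Rounding down: A 7, B 9, C 9, D 9, E 2, F 1, G 6, H 1 (total 44).
A receives 7.

7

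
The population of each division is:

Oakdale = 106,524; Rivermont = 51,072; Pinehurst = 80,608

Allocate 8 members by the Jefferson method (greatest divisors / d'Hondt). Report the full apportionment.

Standard divisor 238204/8 ≈ 29775.5; standard quotas: Oakdale 3.578, Rivermont 1.715, Pinehurst 2.707.
Rounding down gives 3, 1, 2 = 6 seats, so the divisor must be adjusted.
With modified divisor 26100: modified quotas Oakdale 4.081, Rivermont 1.957, Pinehurst 3.088.
Rounding down: Oakdale 4, Rivermont 1, Pinehurst 3 (total 8).

Oakdale 4, Rivermont 1, Pinehurst 3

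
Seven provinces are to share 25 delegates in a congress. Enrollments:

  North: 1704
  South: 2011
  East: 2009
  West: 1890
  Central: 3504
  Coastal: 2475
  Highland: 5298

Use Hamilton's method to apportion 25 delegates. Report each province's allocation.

North 2, South 3, East 3, West 2, Central 5, Coastal 3, Highland 7

Standard divisor: 18891 ÷ 25 ≈ 755.64.
Standard quotas: North 2.2550, South 2.6613, East 2.6587, West 2.5012, Central 4.6371, Coastal 3.2754, Highland 7.0113.
Lower quotas: North 2, South 2, East 2, West 2, Central 4, Coastal 3, Highland 7 (sum 22, leaving 3 seats).
Remainders in descending order: South 0.6613, East 0.6587, Central 0.6371, West 0.5012, Coastal 0.2754, North 0.2550, Highland 0.0113.
Largest remainders: South, East, Central receive the extra seats.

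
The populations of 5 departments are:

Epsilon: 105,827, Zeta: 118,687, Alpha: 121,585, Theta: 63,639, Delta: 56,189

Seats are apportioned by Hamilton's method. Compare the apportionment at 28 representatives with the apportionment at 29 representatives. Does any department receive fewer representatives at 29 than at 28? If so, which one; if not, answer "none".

At 28 seats: Epsilon 6, Zeta 7, Alpha 7, Theta 4, Delta 4.
At 29 seats: Epsilon 7, Zeta 7, Alpha 8, Theta 4, Delta 3.
Delta drops from 4 to 3.

Delta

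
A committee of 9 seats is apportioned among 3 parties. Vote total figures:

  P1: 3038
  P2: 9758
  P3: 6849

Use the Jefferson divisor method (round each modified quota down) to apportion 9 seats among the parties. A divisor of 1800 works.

With modified divisor 1800: modified quotas P1 1.688, P2 5.421, P3 3.805.
Rounding down: P1 1, P2 5, P3 3 (total 9).

P1: 1, P2: 5, P3: 3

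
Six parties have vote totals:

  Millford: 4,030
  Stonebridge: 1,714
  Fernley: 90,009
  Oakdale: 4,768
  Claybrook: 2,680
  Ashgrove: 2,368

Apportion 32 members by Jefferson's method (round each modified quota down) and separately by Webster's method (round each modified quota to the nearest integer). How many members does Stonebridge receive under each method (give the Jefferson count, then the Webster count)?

Jefferson: Millford 1, Stonebridge 0, Fernley 30, Oakdale 1, Claybrook 0, Ashgrove 0.
Webster: Millford 1, Stonebridge 1, Fernley 27, Oakdale 1, Claybrook 1, Ashgrove 1.
Stonebridge gets 0 under Jefferson and 1 under Webster.

0 and 1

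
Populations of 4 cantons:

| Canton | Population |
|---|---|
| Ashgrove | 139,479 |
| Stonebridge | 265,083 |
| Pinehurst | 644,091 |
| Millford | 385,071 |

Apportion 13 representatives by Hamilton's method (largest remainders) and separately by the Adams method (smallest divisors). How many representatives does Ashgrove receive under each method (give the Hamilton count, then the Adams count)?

Hamilton: Ashgrove 1, Stonebridge 2, Pinehurst 6, Millford 4.
Adams: Ashgrove 2, Stonebridge 3, Pinehurst 5, Millford 3.
Ashgrove gets 1 under Hamilton and 2 under Adams.

1 and 2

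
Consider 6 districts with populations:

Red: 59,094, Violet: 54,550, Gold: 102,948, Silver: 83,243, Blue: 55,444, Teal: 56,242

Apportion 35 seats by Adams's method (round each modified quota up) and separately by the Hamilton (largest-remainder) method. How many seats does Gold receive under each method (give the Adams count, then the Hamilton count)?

8 and 9

Adams: Red 5, Violet 5, Gold 8, Silver 7, Blue 5, Teal 5.
Hamilton: Red 5, Violet 4, Gold 9, Silver 7, Blue 5, Teal 5.
Gold gets 8 under Adams and 9 under Hamilton.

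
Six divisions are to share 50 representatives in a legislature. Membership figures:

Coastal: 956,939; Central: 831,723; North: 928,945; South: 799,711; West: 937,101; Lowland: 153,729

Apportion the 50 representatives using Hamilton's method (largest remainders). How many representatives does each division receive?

Coastal: 10, Central: 9, North: 10, South: 9, West: 10, Lowland: 2

Standard divisor: 4608148 ÷ 50 ≈ 92162.96.
Standard quotas: Coastal 10.3831, Central 9.0245, North 10.0794, South 8.6771, West 10.1679, Lowland 1.6680.
Lower quotas: Coastal 10, Central 9, North 10, South 8, West 10, Lowland 1 (sum 48, leaving 2 seats).
Remainders in descending order: South 0.6771, Lowland 0.6680, Coastal 0.3831, West 0.1679, North 0.0794, Central 0.0245.
The surplus seats go to South, Lowland.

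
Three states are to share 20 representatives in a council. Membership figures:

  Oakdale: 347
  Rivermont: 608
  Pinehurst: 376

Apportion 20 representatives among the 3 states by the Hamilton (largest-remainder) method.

The standard divisor is 1331/20 ≈ 66.55.
Standard quotas: Oakdale 5.214, Rivermont 9.136, Pinehurst 5.650.
Lower quotas: Oakdale 5, Rivermont 9, Pinehurst 5 (sum 19, leaving 1 seat).
Remainders in descending order: Pinehurst 0.650, Oakdale 0.214, Rivermont 0.136.
Largest remainder: Pinehurst receives the extra seat.

Oakdale=5; Rivermont=9; Pinehurst=6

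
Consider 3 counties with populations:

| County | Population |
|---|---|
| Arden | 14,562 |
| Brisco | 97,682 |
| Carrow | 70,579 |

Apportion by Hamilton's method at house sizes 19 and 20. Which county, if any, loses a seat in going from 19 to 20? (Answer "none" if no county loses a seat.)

At 19 seats: Arden 2, Brisco 10, Carrow 7.
At 20 seats: Arden 1, Brisco 11, Carrow 8.
Arden drops from 2 to 1.

Arden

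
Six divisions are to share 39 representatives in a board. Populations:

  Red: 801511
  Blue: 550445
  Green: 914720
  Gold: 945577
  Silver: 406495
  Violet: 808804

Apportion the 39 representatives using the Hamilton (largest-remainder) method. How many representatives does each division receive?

Red: 7, Blue: 5, Green: 8, Gold: 8, Silver: 4, Violet: 7

Standard divisor: 4427552 ÷ 39 ≈ 113526.974.
Standard quotas: Red 7.0601, Blue 4.8486, Green 8.0573, Gold 8.3291, Silver 3.5806, Violet 7.1243.
Lower quotas: Red 7, Blue 4, Green 8, Gold 8, Silver 3, Violet 7 (sum 37, leaving 2 seats).
Remainders in descending order: Blue 0.8486, Silver 0.5806, Gold 0.3291, Violet 0.1243, Red 0.0601, Green 0.0573.
The surplus seats go to Blue, Silver.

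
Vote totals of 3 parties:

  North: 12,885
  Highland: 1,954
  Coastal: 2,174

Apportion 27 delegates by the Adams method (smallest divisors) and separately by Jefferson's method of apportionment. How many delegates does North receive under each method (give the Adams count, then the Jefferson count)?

20 and 21

Adams: North 20, Highland 3, Coastal 4.
Jefferson: North 21, Highland 3, Coastal 3.
North gets 20 under Adams and 21 under Jefferson.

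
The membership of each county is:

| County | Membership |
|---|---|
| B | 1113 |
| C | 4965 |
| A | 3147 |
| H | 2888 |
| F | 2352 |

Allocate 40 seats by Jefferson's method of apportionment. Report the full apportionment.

Standard divisor 14465/40 ≈ 361.625; standard quotas: B 3.078, C 13.730, A 8.702, H 7.986, F 6.504.
Rounding down gives 3, 13, 8, 7, 6 = 37 seats, so the divisor must be adjusted.
With modified divisor 340: modified quotas B 3.274, C 14.603, A 9.256, H 8.494, F 6.918.
Rounding down: B 3, C 14, A 9, H 8, F 6 (total 40).

B 3; C 14; A 9; H 8; F 6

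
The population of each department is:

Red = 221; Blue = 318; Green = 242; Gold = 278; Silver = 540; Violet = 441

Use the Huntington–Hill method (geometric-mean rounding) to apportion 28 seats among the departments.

With divisor 72: modified quotas Red 3.069, Blue 4.417, Green 3.361, Gold 3.861, Silver 7.500, Violet 6.125.
Geometric-mean thresholds: Red √(3·4)=3.464, Blue √(4·5)=4.472, Green √(3·4)=3.464, Gold √(3·4)=3.464, Silver √(7·8)=7.483, Violet √(6·7)=6.481.
Each quota rounded against its threshold gives Red 3, Blue 4, Green 3, Gold 4, Silver 8, Violet 6 (total 28).

Red=3; Blue=4; Green=3; Gold=4; Silver=8; Violet=6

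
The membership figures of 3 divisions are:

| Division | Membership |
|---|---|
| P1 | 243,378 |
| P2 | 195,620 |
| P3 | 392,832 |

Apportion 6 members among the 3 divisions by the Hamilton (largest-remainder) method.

Standard divisor: 831830 ÷ 6 ≈ 138638.333.
Standard quotas: P1 1.7555, P2 1.4110, P3 2.8335.
Lower quotas: P1 1, P2 1, P3 2 (sum 4, leaving 2 seats).
Remainders in descending order: P3 0.8335, P1 0.7555, P2 0.4110.
The surplus seats go to P3, P1.

P1: 2; P2: 1; P3: 3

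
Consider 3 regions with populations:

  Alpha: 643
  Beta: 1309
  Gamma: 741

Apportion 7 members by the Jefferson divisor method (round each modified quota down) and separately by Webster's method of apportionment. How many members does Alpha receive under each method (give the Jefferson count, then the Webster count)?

Jefferson: Alpha 1, Beta 4, Gamma 2.
Webster: Alpha 2, Beta 3, Gamma 2.
Alpha gets 1 under Jefferson and 2 under Webster.

1 and 2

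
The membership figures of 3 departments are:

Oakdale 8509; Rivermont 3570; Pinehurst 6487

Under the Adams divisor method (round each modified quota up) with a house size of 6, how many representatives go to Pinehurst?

2

Standard divisor 18566/6 ≈ 3094.333; standard quotas: Oakdale 2.750, Rivermont 1.154, Pinehurst 2.096.
Rounding up gives 3, 2, 3 = 8 seats, so the divisor must be adjusted.
With modified divisor 3900: modified quotas Oakdale 2.182, Rivermont 0.915, Pinehurst 1.663.
Rounding up: Oakdale 3, Rivermont 1, Pinehurst 2 (total 6).
Pinehurst receives 2.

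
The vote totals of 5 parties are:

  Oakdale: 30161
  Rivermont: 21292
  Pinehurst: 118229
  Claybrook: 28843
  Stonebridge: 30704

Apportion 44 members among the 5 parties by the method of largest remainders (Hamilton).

Oakdale 6, Rivermont 4, Pinehurst 23, Claybrook 5, Stonebridge 6

The standard divisor is 229229/44 ≈ 5209.75.
Standard quotas: Oakdale 5.7893, Rivermont 4.0870, Pinehurst 22.6938, Claybrook 5.5364, Stonebridge 5.8936.
Lower quotas: Oakdale 5, Rivermont 4, Pinehurst 22, Claybrook 5, Stonebridge 5 (sum 41, leaving 3 seats).
Remainders in descending order: Stonebridge 0.8936, Oakdale 0.7893, Pinehurst 0.6938, Claybrook 0.5364, Rivermont 0.0870.
The surplus seats go to Stonebridge, Oakdale, Pinehurst.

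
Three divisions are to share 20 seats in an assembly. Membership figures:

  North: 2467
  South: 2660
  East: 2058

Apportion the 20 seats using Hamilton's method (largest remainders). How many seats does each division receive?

Standard divisor: 7185 ÷ 20 ≈ 359.25.
Standard quotas: North 6.867, South 7.404, East 5.729.
Lower quotas: North 6, South 7, East 5 (sum 18, leaving 2 seats).
Remainders in descending order: North 0.867, East 0.729, South 0.404.
The surplus seats go to North, East.

North 7, South 7, East 6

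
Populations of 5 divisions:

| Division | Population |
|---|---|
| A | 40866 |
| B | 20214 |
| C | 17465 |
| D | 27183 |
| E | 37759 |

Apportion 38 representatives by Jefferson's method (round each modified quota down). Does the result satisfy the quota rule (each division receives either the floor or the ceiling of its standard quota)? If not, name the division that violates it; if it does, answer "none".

Standard quotas: A 10.823, B 5.353, C 4.625, D 7.199, E 10.000.
Jefferson allocation: A 11, B 5, C 5, D 7, E 10.
Every allocation lies between the lower and upper quota.

none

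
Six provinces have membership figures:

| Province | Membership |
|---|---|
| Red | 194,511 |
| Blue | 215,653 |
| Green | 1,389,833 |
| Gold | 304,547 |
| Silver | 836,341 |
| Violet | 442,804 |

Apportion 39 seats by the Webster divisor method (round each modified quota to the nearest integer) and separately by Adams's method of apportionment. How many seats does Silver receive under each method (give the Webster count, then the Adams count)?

10 and 9

Webster: Red 2, Blue 2, Green 16, Gold 4, Silver 10, Violet 5.
Adams: Red 3, Blue 3, Green 15, Gold 4, Silver 9, Violet 5.
Silver gets 10 under Webster and 9 under Adams.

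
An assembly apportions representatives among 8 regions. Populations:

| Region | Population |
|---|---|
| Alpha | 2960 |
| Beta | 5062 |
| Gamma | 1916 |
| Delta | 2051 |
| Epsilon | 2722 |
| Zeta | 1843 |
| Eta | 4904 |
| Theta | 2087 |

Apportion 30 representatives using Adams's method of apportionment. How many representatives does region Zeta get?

2

Standard divisor 23545/30 ≈ 784.833; standard quotas: Alpha 3.772, Beta 6.450, Gamma 2.441, Delta 2.613, Epsilon 3.468, Zeta 2.348, Eta 6.248, Theta 2.659.
Rounding up gives 4, 7, 3, 3, 4, 3, 7, 3 = 34 seats, so the divisor must be adjusted.
With modified divisor 940: modified quotas Alpha 3.149, Beta 5.385, Gamma 2.038, Delta 2.182, Epsilon 2.896, Zeta 1.961, Eta 5.217, Theta 2.220.
Rounding up: Alpha 4, Beta 6, Gamma 3, Delta 3, Epsilon 3, Zeta 2, Eta 6, Theta 3 (total 30).
Zeta receives 2.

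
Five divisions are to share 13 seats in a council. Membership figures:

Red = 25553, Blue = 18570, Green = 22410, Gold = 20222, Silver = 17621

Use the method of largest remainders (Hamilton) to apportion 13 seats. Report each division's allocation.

Red 3, Blue 2, Green 3, Gold 3, Silver 2

Total 104376; standard divisor 104376/13 ≈ 8028.923.
Standard quotas: Red 3.1826, Blue 2.3129, Green 2.7912, Gold 2.5186, Silver 2.1947.
Lower quotas: Red 3, Blue 2, Green 2, Gold 2, Silver 2 (sum 11, leaving 2 seats).
Remainders in descending order: Green 0.7912, Gold 0.5186, Blue 0.3129, Silver 0.1947, Red 0.1826.
Largest remainders: Green, Gold receive the extra seats.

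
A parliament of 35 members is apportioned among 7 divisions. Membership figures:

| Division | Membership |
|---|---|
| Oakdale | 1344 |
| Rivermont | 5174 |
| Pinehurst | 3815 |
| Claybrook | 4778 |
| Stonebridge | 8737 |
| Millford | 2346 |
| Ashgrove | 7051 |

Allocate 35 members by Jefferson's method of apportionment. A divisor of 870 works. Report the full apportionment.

With modified divisor 870: modified quotas Oakdale 1.545, Rivermont 5.947, Pinehurst 4.385, Claybrook 5.492, Stonebridge 10.043, Millford 2.697, Ashgrove 8.105.
Rounding down: Oakdale 1, Rivermont 5, Pinehurst 4, Claybrook 5, Stonebridge 10, Millford 2, Ashgrove 8 (total 35).

Oakdale 1; Rivermont 5; Pinehurst 4; Claybrook 5; Stonebridge 10; Millford 2; Ashgrove 8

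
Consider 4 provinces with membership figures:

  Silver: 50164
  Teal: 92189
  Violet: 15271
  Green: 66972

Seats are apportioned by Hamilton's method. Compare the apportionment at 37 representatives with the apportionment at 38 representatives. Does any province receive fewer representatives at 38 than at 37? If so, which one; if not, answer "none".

At 37 seats: Silver 8, Teal 15, Violet 3, Green 11.
At 38 seats: Silver 8, Teal 16, Violet 3, Green 11.
No province's allocation decreased.

none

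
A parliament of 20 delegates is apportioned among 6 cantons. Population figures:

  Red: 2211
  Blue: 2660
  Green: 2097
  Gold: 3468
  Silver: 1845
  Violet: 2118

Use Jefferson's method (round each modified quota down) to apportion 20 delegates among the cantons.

Standard divisor 14399/20 ≈ 719.95; standard quotas: Red 3.071, Blue 3.695, Green 2.913, Gold 4.817, Silver 2.563, Violet 2.942.
Rounding down gives 3, 3, 2, 4, 2, 2 = 16 seats, so the divisor must be adjusted.
With modified divisor 640: modified quotas Red 3.455, Blue 4.156, Green 3.277, Gold 5.419, Silver 2.883, Violet 3.309.
Rounding down: Red 3, Blue 4, Green 3, Gold 5, Silver 2, Violet 3 (total 20).

Red 3, Blue 4, Green 3, Gold 5, Silver 2, Violet 3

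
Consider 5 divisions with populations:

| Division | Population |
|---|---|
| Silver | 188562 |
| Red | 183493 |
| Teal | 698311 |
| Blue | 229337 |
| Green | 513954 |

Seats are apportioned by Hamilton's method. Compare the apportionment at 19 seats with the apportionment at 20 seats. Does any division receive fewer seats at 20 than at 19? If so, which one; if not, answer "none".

Blue

At 19 seats: Silver 2, Red 2, Teal 7, Blue 3, Green 5.
At 20 seats: Silver 2, Red 2, Teal 8, Blue 2, Green 6.
Blue drops from 3 to 2.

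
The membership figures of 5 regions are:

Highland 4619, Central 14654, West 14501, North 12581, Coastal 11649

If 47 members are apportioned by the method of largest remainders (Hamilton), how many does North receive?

10

Standard divisor: 58004 ÷ 47 ≈ 1234.128.
Standard quotas: Highland 3.7427, Central 11.8740, West 11.7500, North 10.1942, Coastal 9.4391.
Lower quotas: Highland 3, Central 11, West 11, North 10, Coastal 9 (sum 44, leaving 3 seats).
Remainders in descending order: Central 0.8740, West 0.7500, Highland 0.7427, Coastal 0.4391, North 0.1942.
The surplus seats go to Central, West, Highland.
North receives 10.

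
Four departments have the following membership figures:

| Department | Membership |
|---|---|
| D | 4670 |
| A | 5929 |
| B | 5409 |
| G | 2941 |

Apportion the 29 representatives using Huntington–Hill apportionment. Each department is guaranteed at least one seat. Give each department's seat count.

With divisor 648: modified quotas D 7.207, A 9.150, B 8.347, G 4.539.
Geometric-mean thresholds: D √(7·8)=7.483, A √(9·10)=9.487, B √(8·9)=8.485, G √(4·5)=4.472.
Each quota rounded against its threshold gives D 7, A 9, B 8, G 5 (total 29).

D 7, A 9, B 8, G 5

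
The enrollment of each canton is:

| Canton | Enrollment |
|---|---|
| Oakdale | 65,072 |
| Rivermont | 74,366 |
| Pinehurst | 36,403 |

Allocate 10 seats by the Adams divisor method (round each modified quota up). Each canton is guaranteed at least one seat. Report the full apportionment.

Oakdale: 4; Rivermont: 4; Pinehurst: 2

Standard divisor 175841/10 ≈ 17584.1; standard quotas: Oakdale 3.701, Rivermont 4.229, Pinehurst 2.070.
Rounding up gives 4, 5, 3 = 12 seats, so the divisor must be adjusted.
With modified divisor 20100: modified quotas Oakdale 3.237, Rivermont 3.700, Pinehurst 1.811.
Rounding up: Oakdale 4, Rivermont 4, Pinehurst 2 (total 10).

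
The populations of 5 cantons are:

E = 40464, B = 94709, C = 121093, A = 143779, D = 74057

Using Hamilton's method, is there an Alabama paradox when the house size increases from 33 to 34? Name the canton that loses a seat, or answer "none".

At 33 seats: E 3, B 7, C 8, A 10, D 5.
At 34 seats: E 3, B 7, C 9, A 10, D 5.
No canton's allocation decreased.

none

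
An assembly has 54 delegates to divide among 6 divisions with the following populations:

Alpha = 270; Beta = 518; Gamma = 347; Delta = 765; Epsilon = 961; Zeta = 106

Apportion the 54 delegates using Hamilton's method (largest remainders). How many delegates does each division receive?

Total 2967; standard divisor 2967/54 ≈ 54.944.
Standard quotas: Alpha 4.914, Beta 9.428, Gamma 6.315, Delta 13.923, Epsilon 17.490, Zeta 1.929.
Lower quotas: Alpha 4, Beta 9, Gamma 6, Delta 13, Epsilon 17, Zeta 1 (sum 50, leaving 4 seats).
Remainders in descending order: Zeta 0.929, Delta 0.923, Alpha 0.914, Epsilon 0.490, Beta 0.428, Gamma 0.315.
Largest remainders: Zeta, Delta, Alpha, Epsilon receive the extra seats.

Alpha 5, Beta 9, Gamma 6, Delta 14, Epsilon 18, Zeta 2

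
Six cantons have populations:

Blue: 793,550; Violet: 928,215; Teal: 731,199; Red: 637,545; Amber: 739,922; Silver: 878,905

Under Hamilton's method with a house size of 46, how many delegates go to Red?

6

The standard divisor is 4709336/46 ≈ 102376.87.
Standard quotas: Blue 7.7513, Violet 9.0666, Teal 7.1422, Red 6.2274, Amber 7.2274, Silver 8.5850.
Lower quotas: Blue 7, Violet 9, Teal 7, Red 6, Amber 7, Silver 8 (sum 44, leaving 2 seats).
Remainders in descending order: Blue 0.7513, Silver 0.5850, Amber 0.2274, Red 0.2274, Teal 0.1422, Violet 0.0666.
The surplus seats go to Blue, Silver.
Red receives 6.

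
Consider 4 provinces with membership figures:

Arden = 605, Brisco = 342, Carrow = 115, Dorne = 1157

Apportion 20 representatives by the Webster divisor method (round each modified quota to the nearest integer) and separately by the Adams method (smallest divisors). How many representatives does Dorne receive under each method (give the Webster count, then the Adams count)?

11 and 10

Webster: Arden 5, Brisco 3, Carrow 1, Dorne 11.
Adams: Arden 6, Brisco 3, Carrow 1, Dorne 10.
Dorne gets 11 under Webster and 10 under Adams.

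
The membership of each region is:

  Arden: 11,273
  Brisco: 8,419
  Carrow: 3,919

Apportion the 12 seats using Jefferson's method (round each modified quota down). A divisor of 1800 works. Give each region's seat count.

With modified divisor 1800: modified quotas Arden 6.263, Brisco 4.677, Carrow 2.177.
Rounding down: Arden 6, Brisco 4, Carrow 2 (total 12).

Arden=6, Brisco=4, Carrow=2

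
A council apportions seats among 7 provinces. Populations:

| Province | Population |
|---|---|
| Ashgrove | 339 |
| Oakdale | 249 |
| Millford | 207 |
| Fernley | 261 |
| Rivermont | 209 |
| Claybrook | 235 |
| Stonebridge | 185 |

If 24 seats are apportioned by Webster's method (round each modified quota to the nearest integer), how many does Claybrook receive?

Standard divisor 1685/24 ≈ 70.208; standard quotas: Ashgrove 4.828, Oakdale 3.547, Millford 2.948, Fernley 3.718, Rivermont 2.977, Claybrook 3.347, Stonebridge 2.635.
Rounding to the nearest integer gives 5, 4, 3, 4, 3, 3, 3 = 25 seats, so the divisor must be adjusted.
With modified divisor 73: modified quotas Ashgrove 4.644, Oakdale 3.411, Millford 2.836, Fernley 3.575, Rivermont 2.863, Claybrook 3.219, Stonebridge 2.534.
Rounding to the nearest integer: Ashgrove 5, Oakdale 3, Millford 3, Fernley 4, Rivermont 3, Claybrook 3, Stonebridge 3 (total 24).
Claybrook receives 3.

3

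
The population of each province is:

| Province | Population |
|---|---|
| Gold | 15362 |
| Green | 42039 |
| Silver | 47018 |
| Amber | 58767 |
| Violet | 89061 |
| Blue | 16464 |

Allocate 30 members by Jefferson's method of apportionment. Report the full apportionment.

Standard divisor 268711/30 ≈ 8957.033; standard quotas: Gold 1.715, Green 4.693, Silver 5.249, Amber 6.561, Violet 9.943, Blue 1.838.
Rounding down gives 1, 4, 5, 6, 9, 1 = 26 seats, so the divisor must be adjusted.
With modified divisor 8137.12: modified quotas Gold 1.888, Green 5.166, Silver 5.778, Amber 7.222, Violet 10.945, Blue 2.023.
Rounding down: Gold 1, Green 5, Silver 5, Amber 7, Violet 10, Blue 2 (total 30).

Gold 1, Green 5, Silver 5, Amber 7, Violet 10, Blue 2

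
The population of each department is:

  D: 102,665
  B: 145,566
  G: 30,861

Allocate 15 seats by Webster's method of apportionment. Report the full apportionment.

D=5, B=8, G=2

Standard divisor 279092/15 ≈ 18606.133; standard quotas: D 5.518, B 7.824, G 1.659.
Rounding to the nearest integer gives 6, 8, 2 = 16 seats, so the divisor must be adjusted.
With modified divisor 19000: modified quotas D 5.403, B 7.661, G 1.624.
Rounding to the nearest integer: D 5, B 8, G 2 (total 15).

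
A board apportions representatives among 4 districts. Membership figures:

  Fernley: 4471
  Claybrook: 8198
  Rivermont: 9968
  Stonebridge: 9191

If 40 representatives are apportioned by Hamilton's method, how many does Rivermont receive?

12

The standard divisor is 31828/40 ≈ 795.7.
Standard quotas: Fernley 5.6190, Claybrook 10.3029, Rivermont 12.5273, Stonebridge 11.5508.
Lower quotas: Fernley 5, Claybrook 10, Rivermont 12, Stonebridge 11 (sum 38, leaving 2 seats).
Remainders in descending order: Fernley 0.6190, Stonebridge 0.5508, Rivermont 0.5273, Claybrook 0.3029.
Largest remainders: Fernley, Stonebridge receive the extra seats.
Rivermont receives 12.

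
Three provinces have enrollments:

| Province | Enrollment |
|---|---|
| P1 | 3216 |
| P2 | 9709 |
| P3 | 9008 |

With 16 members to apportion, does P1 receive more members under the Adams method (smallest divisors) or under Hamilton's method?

Adams

Adams: P1 3, P2 7, P3 6.
Hamilton: P1 2, P2 7, P3 7.
P1 gets 3 under Adams and 2 under Hamilton.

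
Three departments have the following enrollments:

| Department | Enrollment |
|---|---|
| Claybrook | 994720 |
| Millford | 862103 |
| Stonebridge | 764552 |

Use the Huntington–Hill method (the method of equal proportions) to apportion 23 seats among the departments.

With divisor 116216: modified quotas Claybrook 8.559, Millford 7.418, Stonebridge 6.579.
Geometric-mean thresholds: Claybrook √(8·9)=8.485, Millford √(7·8)=7.483, Stonebridge √(6·7)=6.481.
Each quota rounded against its threshold gives Claybrook 9, Millford 7, Stonebridge 7 (total 23).

Claybrook: 9, Millford: 7, Stonebridge: 7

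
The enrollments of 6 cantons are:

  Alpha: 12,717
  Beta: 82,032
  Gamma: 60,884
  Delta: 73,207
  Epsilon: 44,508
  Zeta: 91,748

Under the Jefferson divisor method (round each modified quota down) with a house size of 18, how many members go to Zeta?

Standard divisor 365096/18 ≈ 20283.111; standard quotas: Alpha 0.627, Beta 4.044, Gamma 3.002, Delta 3.609, Epsilon 2.194, Zeta 4.523.
Rounding down gives 0, 4, 3, 3, 2, 4 = 16 seats, so the divisor must be adjusted.
With modified divisor 17400: modified quotas Alpha 0.731, Beta 4.714, Gamma 3.499, Delta 4.207, Epsilon 2.558, Zeta 5.273.
Rounding down: Alpha 0, Beta 4, Gamma 3, Delta 4, Epsilon 2, Zeta 5 (total 18).
Zeta receives 5.

5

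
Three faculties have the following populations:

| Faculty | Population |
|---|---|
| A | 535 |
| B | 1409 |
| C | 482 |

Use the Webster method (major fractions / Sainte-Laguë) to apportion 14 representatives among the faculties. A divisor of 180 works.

A 3; B 8; C 3

With modified divisor 180: modified quotas A 2.972, B 7.828, C 2.678.
Rounding to the nearest integer: A 3, B 8, C 3 (total 14).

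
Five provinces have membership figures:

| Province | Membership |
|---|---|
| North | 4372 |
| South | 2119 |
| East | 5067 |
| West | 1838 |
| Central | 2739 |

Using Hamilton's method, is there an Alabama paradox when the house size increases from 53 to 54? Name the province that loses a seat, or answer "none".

none

At 53 seats: North 14, South 7, East 17, West 6, Central 9.
At 54 seats: North 15, South 7, East 17, West 6, Central 9.
No province's allocation decreased.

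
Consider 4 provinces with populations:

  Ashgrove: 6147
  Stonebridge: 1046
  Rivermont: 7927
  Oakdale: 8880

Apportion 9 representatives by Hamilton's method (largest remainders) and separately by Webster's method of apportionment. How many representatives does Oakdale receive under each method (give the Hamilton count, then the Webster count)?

Hamilton: Ashgrove 2, Stonebridge 1, Rivermont 3, Oakdale 3.
Webster: Ashgrove 2, Stonebridge 0, Rivermont 3, Oakdale 4.
Oakdale gets 3 under Hamilton and 4 under Webster.

3 and 4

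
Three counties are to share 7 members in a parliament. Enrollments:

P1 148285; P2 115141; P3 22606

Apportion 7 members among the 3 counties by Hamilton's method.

The standard divisor is 286032/7 ≈ 40861.714.
Standard quotas: P1 3.6289, P2 2.8178, P3 0.5532.
Lower quotas: P1 3, P2 2, P3 0 (sum 5, leaving 2 seats).
Remainders in descending order: P2 0.8178, P1 0.6289, P3 0.5532.
The surplus seats go to P2, P1.

P1 4, P2 3, P3 0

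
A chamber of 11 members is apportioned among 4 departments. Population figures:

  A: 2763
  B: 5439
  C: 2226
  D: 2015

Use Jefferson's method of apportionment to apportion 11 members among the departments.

A: 2; B: 5; C: 2; D: 2

Standard divisor 12443/11 ≈ 1131.182; standard quotas: A 2.443, B 4.808, C 1.968, D 1.781.
Rounding down gives 2, 4, 1, 1 = 8 seats, so the divisor must be adjusted.
With modified divisor 960: modified quotas A 2.878, B 5.666, C 2.319, D 2.099.
Rounding down: A 2, B 5, C 2, D 2 (total 11).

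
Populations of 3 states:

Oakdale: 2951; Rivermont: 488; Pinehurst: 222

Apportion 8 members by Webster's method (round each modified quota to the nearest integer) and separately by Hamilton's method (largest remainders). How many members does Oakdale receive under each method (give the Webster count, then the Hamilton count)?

7 and 6

Webster: Oakdale 7, Rivermont 1, Pinehurst 0.
Hamilton: Oakdale 6, Rivermont 1, Pinehurst 1.
Oakdale gets 7 under Webster and 6 under Hamilton.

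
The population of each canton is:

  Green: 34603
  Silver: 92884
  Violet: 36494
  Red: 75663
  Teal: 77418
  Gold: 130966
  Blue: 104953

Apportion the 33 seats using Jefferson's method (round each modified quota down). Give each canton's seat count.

Green: 2, Silver: 6, Violet: 2, Red: 4, Teal: 5, Gold: 8, Blue: 6

Standard divisor 552981/33 ≈ 16757; standard quotas: Green 2.065, Silver 5.543, Violet 2.178, Red 4.515, Teal 4.620, Gold 7.816, Blue 6.263.
Rounding down gives 2, 5, 2, 4, 4, 7, 6 = 30 seats, so the divisor must be adjusted.
With modified divisor 15300: modified quotas Green 2.262, Silver 6.071, Violet 2.385, Red 4.945, Teal 5.060, Gold 8.560, Blue 6.860.
Rounding down: Green 2, Silver 6, Violet 2, Red 4, Teal 5, Gold 8, Blue 6 (total 33).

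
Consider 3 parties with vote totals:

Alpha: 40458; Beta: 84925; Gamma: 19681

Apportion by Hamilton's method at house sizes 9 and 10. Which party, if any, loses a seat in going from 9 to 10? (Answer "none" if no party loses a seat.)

At 9 seats: Alpha 3, Beta 5, Gamma 1.
At 10 seats: Alpha 3, Beta 6, Gamma 1.
No party's allocation decreased.

none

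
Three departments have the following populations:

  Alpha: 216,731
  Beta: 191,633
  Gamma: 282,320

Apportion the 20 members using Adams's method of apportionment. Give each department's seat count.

Alpha: 6; Beta: 6; Gamma: 8

Standard divisor 690684/20 ≈ 34534.2; standard quotas: Alpha 6.276, Beta 5.549, Gamma 8.175.
Rounding up gives 7, 6, 9 = 22 seats, so the divisor must be adjusted.
With modified divisor 37200: modified quotas Alpha 5.826, Beta 5.151, Gamma 7.589.
Rounding up: Alpha 6, Beta 6, Gamma 8 (total 20).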